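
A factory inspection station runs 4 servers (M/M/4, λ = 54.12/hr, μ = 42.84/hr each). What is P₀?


a = λ/μ = 54.12/42.84 = 1.2633; ρ = a/c = 0.3158
Σ_{k=0}^{3} a^k/k! (terms k=0..3) = 1.00000 + 1.26331 + 0.79797 + 0.33603 = 3.39730
Tail: a^4/(4!(1−ρ)) = 2.54703/(24·0.6842) = 0.15512
P₀ = 1/(3.39730 + 0.15512) = 1/3.55242 = 0.281498

Final: 0.281498


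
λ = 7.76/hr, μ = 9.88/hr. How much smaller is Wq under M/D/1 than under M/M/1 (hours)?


ρ = 7.76/9.88 = 0.7854
Wq(M/M/1) = ρ/(μ−λ) = 0.7854/2.12 = 0.37048 hr
Wq(M/D/1) = ρ/(2(μ−λ)) = 0.18524 hr
Savings = 0.37048 − 0.18524 = 0.18524 hr

Final: 0.18524 hr


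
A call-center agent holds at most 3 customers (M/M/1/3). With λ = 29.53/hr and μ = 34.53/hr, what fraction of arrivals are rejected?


ρ = λ/μ = 29.53/34.53 = 0.8552
P_K = (1−ρ)ρ^K/(1−ρ^(K+1)) = (0.1448·0.625462)/(1 − 0.534894)
= 0.090568/0.465106 = 0.194725

Final: 0.194725


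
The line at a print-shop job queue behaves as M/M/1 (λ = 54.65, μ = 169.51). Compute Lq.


ρ = 54.65/169.51 = 0.3224
Lq = ρ²/(1−ρ) = 0.1039/0.6776 = 0.1534

Final: 0.1534


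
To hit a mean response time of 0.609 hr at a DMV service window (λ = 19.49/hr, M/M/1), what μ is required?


W = 1/(μ−λ) ⇒ μ − λ = 1/W = 1/0.609 = 1.6420
μ = λ + 1/W = 19.49 + 1.6420 = 21.1320 per hr

Final: 21.1320 /hr


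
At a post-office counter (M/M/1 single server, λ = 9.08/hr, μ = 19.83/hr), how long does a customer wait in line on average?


ρ = 9.08/19.83 = 0.4579
Wq = ρ/(μ−λ) = 0.4579/(19.83 − 9.08) = 0.4579/10.75 = 0.04259 hr

Final: 0.04259 hr


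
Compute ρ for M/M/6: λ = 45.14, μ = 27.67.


ρ = λ/(cμ) = 45.14/(6·27.67) = 45.14/166.02 = 0.2719

Final: 0.2719


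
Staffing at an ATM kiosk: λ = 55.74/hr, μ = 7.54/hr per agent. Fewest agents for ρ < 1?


Stability requires cμ > λ ⇔ c > λ/μ.
λ/μ = 55.74/7.54 = 7.3926
Minimum integer c = ⌊7.3926⌋ + 1 = 8
Check: 8·7.54 = 60.32 > 55.74, while 7·7.54 = 52.78 ≤ 55.74

Final: 8 servers


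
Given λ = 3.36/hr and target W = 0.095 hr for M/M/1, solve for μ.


W = 1/(μ−λ) ⇒ μ − λ = 1/W = 1/0.095 = 10.5263
μ = λ + 1/W = 3.36 + 10.5263 = 13.8863 per hr

Final: 13.8863 /hr


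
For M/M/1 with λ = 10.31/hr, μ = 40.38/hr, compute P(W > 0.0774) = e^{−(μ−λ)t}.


W ~ Exponential(μ−λ) for M/M/1.
μ − λ = 40.38 − 10.31 = 30.0700
P(W > t) = e^{−(μ−λ)t} = e^{−2.3274} = 0.097547

Final: 0.097547


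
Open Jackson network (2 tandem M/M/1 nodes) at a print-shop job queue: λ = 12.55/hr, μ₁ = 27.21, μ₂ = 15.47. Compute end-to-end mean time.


Each node sees arrival rate λ = 12.55/hr (tandem ⇒ throughput preserved).
W₁ = 1/(μ₁−λ) = 1/(27.21−12.55) = 0.06821 hr
W₂ = 1/(μ₂−λ) = 1/(15.47−12.55) = 0.34247 hr
W_total = W₁ + W₂ = 0.06821 + 0.34247 = 0.41068 hr

Final: 0.41068 hr


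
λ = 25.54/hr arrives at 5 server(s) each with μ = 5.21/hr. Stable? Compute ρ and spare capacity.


Total capacity cμ = 5·5.21 = 26.05/hr
ρ = λ/(cμ) = 25.54/26.05 = 0.9804
Stable ⇔ ρ < 1: YES
Spare capacity = cμ − λ = 26.05 − 25.54 = 0.51/hr

Final: ρ = 0.9804; stable; margin = 0.51/hr


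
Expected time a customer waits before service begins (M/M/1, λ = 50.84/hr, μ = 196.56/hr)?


ρ = 50.84/196.56 = 0.2586
Wq = ρ/(μ−λ) = 0.2586/(196.56 − 50.84) = 0.2586/145.72 = 0.001775 hr

Final: 0.001775 hr


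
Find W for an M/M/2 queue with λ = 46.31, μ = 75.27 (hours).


a = 0.6153; ρ = 0.3076; P₀ = 0.529489
Lq = P₀·a^c·ρ/(c!(1−ρ)²) = 0.06431
Wq = Lq/λ = 0.06431/46.31 = 0.001389 hr
W = Wq + 1/μ = 0.001389 + 0.01329 = 0.01467 hr

Final: 0.01467 hr


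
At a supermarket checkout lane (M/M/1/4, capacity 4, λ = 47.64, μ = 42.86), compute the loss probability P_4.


ρ = λ/μ = 47.64/42.86 = 1.1115
P_K = (1−ρ)ρ^K/(1−ρ^(K+1)) = (-0.1115·1.526435)/(1 − 1.696672)
= -0.170237/-0.696672 = 0.244357

Final: 0.244357


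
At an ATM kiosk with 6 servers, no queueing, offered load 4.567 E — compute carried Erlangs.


B(6,4.567) = 0.159207 (Erlang-B)
Carried load = a(1 − B) = 4.567·(1 − 0.159207) = 4.567·0.840793 = 3.8399 E

Final: 3.8399 Erlangs


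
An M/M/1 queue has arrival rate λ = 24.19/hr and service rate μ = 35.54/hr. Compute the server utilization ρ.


ρ = λ/μ = 24.19/35.54 = 0.6806

Final: 0.6806


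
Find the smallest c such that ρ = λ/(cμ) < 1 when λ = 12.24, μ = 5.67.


Stability requires cμ > λ ⇔ c > λ/μ.
λ/μ = 12.24/5.67 = 2.1587
Minimum integer c = ⌊2.1587⌋ + 1 = 3
Check: 3·5.67 = 17.01 > 12.24, while 2·5.67 = 11.34 ≤ 12.24

Final: 3 servers


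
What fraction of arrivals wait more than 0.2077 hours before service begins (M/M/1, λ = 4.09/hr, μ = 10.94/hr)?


ρ = 4.09/10.94 = 0.3739
P(Wq > t) = ρ·e^{−(μ−λ)t} = 0.3739·e^{−1.4227}
= 0.3739·0.241051 = 0.090119

Final: 0.090119


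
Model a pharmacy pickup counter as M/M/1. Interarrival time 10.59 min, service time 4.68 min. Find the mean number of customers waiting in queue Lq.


λ = 60/10.59 = 5.6657 /hr
μ = 60/4.68 = 12.8205 /hr
ρ = λ/μ = 5.6657/12.8205 = 0.4419
Lq = ρ²/(1−ρ) = 0.1953/0.5581 = 0.3500

Final: 0.3500


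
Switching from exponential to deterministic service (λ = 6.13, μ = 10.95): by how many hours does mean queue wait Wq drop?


ρ = 6.13/10.95 = 0.5598
Wq(M/M/1) = ρ/(μ−λ) = 0.5598/4.82 = 0.11614 hr
Wq(M/D/1) = ρ/(2(μ−λ)) = 0.05807 hr
Savings = 0.11614 − 0.05807 = 0.05807 hr

Final: 0.05807 hr


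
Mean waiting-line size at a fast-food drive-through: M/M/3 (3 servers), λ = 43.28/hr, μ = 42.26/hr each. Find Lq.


a = λ/μ = 1.0241; ρ = a/3 = 0.3414
P₀ = 0.354561
Lq = P₀·a^c·ρ / (c!·(1−ρ)²) = 0.354561·1.07417·0.3414/(6·0.43378)
= 0.04995

Final: 0.04995


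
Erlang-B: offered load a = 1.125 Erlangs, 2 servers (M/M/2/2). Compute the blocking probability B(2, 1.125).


B(c,a) = (a^c/c!) / Σ_{k=0}^{c} a^k/k!
a^2/2! = 0.632812
Σ terms (k=0..2): 1.00000 + 1.12500 + 0.63281 = 2.757812
B = 0.632812/2.757812 = 0.229462

Final: 0.229462


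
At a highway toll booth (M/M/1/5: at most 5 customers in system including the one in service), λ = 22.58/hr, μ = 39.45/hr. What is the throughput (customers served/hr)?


ρ = 0.5724; P_K = (1−ρ)ρ^5/(1−ρ^6) = 0.027227
λ_eff = λ(1 − P_K) = 22.58·(1 − 0.027227) = 22.58·0.972773 = 21.9652 /hr

Final: 21.9652 /hr


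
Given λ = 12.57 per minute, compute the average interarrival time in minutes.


Mean interarrival time = 1/λ = 1/12.57 minute = 0.07955 minute
In minutes: 0.07955 × 1 = 0.07955 min

Final: 0.07955 min


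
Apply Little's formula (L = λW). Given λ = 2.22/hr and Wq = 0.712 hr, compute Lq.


Lq = λWq = 2.22·0.712 = 1.5806

Final: 1.5806


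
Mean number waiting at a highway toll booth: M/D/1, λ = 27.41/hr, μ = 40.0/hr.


ρ = 27.41/40.0 = 0.6853
M/D/1: Lq = ρ²/(2(1−ρ)) = 0.4696/(2·0.3147) = 0.74594

Final: 0.74594


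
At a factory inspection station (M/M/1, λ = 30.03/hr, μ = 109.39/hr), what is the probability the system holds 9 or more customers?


ρ = 30.03/109.39 = 0.2745
P(N ≥ n) = ρ^n = 0.2745^9 = 0.000008855

Final: 0.000008855


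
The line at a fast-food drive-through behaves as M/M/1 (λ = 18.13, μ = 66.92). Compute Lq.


ρ = 18.13/66.92 = 0.2709
Lq = ρ²/(1−ρ) = 0.07340/0.7291 = 0.1007

Final: 0.1007


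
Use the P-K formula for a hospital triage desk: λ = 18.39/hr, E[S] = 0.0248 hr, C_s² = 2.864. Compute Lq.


ρ = λ·E[S] = 18.39·0.0248 = 0.4561
Lq = ρ²(1+C_s²)/(2(1−ρ)) = 0.2080·(1+2.864)/(2·0.5439)
= 0.2080·3.8640/1.0879 = 0.73881

Final: 0.73881


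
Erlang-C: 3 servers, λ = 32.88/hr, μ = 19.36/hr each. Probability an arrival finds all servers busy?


a = λ/μ = 1.6983; ρ = a/3 = 0.5661
P₀ = 0.166051 (from M/M/c formula)
C(c,a) = [a^c/(c!(1−ρ))]·P₀ = [4.89868/(6·0.4339)]·0.166051
= 1.88172·0.166051 = 0.312460

Final: 0.312460


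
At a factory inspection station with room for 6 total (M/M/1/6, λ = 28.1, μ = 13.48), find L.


ρ = 28.1/13.48 = 2.0846
L = ρ[1 − (K+1)ρ^K + Kρ^(K+1)] / [(1−ρ)(1−ρ^(K+1))]
Numerator: 2.0846·(1 − 7·82.053775 + 6·171.046816) = 944.110950
Denominator: (-1.0846)·(-170.046816) = 184.427630
L = 944.110950/184.427630 = 5.1191

Final: 5.1191


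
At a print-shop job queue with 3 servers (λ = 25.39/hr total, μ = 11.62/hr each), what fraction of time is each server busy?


ρ = λ/(cμ) = 25.39/(3·11.62) = 25.39/34.86 = 0.7283

Final: 0.7283


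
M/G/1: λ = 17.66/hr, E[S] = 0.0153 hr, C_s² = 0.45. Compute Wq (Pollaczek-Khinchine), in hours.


ρ = λ·E[S] = 17.66·0.0153 = 0.2702
E[S²] = E[S]²(1+C_s²) = 0.0153²·(1+0.45) = 0.0003394
Wq = λ·E[S²]/(2(1−ρ)) = 17.66·0.0003394/(2·0.7298) = 0.004107 hr

Final: 0.004107 hr


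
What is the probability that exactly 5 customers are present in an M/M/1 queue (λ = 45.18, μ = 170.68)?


ρ = 45.18/170.68 = 0.2647
P_n = (1−ρ)·ρ^n = (1 − 0.2647)·0.2647^5 = 0.7353·0.001300 = 0.0009556

Final: 0.0009556


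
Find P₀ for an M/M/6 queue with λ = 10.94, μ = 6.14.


a = λ/μ = 10.94/6.14 = 1.7818; ρ = a/c = 0.2970
Σ_{k=0}^{5} a^k/k! (terms k=0..5) = 1.00000 + 1.78176 + 1.58733 + 0.94275 + 0.41994 + 0.14965 = 5.88142
Tail: a^6/(6!(1−ρ)) = 31.99585/(720·0.7030) = 0.06321
P₀ = 1/(5.88142 + 0.06321) = 1/5.94463 = 0.168219

Final: 0.168219


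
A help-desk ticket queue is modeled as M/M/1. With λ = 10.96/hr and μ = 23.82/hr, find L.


ρ = λ/μ = 10.96/23.82 = 0.4601
L = ρ/(1−ρ) = 0.4601/(1 − 0.4601) = 0.4601/0.5399 = 0.8523

Final: 0.8523


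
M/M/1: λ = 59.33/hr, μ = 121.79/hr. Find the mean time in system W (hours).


W = 1/(μ−λ) = 1/(121.79 − 59.33) = 1/62.46 = 0.01601 hr

Final: 0.01601 hr


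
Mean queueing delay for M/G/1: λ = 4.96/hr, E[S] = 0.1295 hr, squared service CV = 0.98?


ρ = λ·E[S] = 4.96·0.1295 = 0.6423
E[S²] = E[S]²(1+C_s²) = 0.1295²·(1+0.98) = 0.033205
Wq = λ·E[S²]/(2(1−ρ)) = 4.96·0.033205/(2·0.3577) = 0.23023 hr

Final: 0.23023 hr


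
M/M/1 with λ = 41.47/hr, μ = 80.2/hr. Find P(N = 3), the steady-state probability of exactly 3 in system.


ρ = 41.47/80.2 = 0.5171
P_n = (1−ρ)·ρ^n = (1 − 0.5171)·0.5171^3 = 0.4829·0.138254 = 0.066766

Final: 0.066766


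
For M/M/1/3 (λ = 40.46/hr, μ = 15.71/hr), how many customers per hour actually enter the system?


ρ = 2.5754; P_K = (1−ρ)ρ^3/(1−ρ^4) = 0.625943
λ_eff = λ(1 − P_K) = 40.46·(1 − 0.625943) = 40.46·0.374057 = 15.1343 /hr

Final: 15.1343 /hr


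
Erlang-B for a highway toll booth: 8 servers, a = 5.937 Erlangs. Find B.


B(c,a) = (a^c/c!) / Σ_{k=0}^{c} a^k/k!
a^8/8! = 38.283873
Σ terms (k=0..8): 1.00000 + 5.93700 + 17.62398 + 34.87787 + 51.76747 + 61.46870 + 60.82327 + 51.58683 + 38.28387 = 323.368991
B = 38.283873/323.368991 = 0.118391

Final: 0.118391


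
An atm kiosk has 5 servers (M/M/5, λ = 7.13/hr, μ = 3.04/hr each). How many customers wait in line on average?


a = λ/μ = 2.3454; ρ = a/5 = 0.4691
P₀ = 0.094154
Lq = P₀·a^c·ρ / (c!·(1−ρ)²) = 0.094154·70.97080·0.4691/(120·0.28188)
= 0.09267

Final: 0.09267


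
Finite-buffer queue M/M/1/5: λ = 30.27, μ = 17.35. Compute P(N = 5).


ρ = λ/μ = 30.27/17.35 = 1.7447
P_K = (1−ρ)ρ^K/(1−ρ^(K+1)) = (-0.7447·16.164591)/(1 − 28.201853)
= -12.037263/-27.201853 = 0.442516

Final: 0.442516


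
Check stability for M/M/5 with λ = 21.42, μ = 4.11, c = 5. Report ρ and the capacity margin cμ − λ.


Total capacity cμ = 5·4.11 = 20.55/hr
ρ = λ/(cμ) = 21.42/20.55 = 1.0423
Stable ⇔ ρ < 1: NO
Spare capacity = cμ − λ = 20.55 − 21.42 = -0.87/hr

Final: ρ = 1.0423; unstable; margin = -0.87/hr


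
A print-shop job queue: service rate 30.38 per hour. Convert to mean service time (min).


Mean service time = 1/μ = 1/30.38 hour = 0.03292 hour
In minutes: 0.03292 × 60 = 1.9750 min

Final: 1.9750 min


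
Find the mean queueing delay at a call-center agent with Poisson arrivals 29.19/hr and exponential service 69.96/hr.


ρ = 29.19/69.96 = 0.4172
Wq = ρ/(μ−λ) = 0.4172/(69.96 − 29.19) = 0.4172/40.77 = 0.01023 hr

Final: 0.01023 hr


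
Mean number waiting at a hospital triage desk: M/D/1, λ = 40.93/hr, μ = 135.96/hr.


ρ = 40.93/135.96 = 0.3010
M/D/1: Lq = ρ²/(2(1−ρ)) = 0.09063/(2·0.6990) = 0.06483

Final: 0.06483


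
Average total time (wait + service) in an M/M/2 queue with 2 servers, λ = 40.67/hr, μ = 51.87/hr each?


a = 0.7841; ρ = 0.3920; P₀ = 0.436743
Lq = P₀·a^c·ρ/(c!(1−ρ)²) = 0.14239
Wq = Lq/λ = 0.14239/40.67 = 0.003501 hr
W = Wq + 1/μ = 0.003501 + 0.01928 = 0.02278 hr

Final: 0.02278 hr


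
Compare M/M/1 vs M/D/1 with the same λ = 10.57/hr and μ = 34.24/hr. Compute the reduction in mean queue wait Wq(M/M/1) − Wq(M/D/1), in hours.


ρ = 10.57/34.24 = 0.3087
Wq(M/M/1) = ρ/(μ−λ) = 0.3087/23.67 = 0.01304 hr
Wq(M/D/1) = ρ/(2(μ−λ)) = 0.006521 hr
Savings = 0.01304 − 0.006521 = 0.006521 hr

Final: 0.006521 hr


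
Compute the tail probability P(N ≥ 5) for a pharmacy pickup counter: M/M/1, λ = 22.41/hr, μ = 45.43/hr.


ρ = 22.41/45.43 = 0.4933
P(N ≥ n) = ρ^n = 0.4933^5 = 0.029208

Final: 0.029208


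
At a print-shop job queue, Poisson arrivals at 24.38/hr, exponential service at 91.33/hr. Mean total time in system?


W = 1/(μ−λ) = 1/(91.33 − 24.38) = 1/66.95 = 0.01494 hr

Final: 0.01494 hr


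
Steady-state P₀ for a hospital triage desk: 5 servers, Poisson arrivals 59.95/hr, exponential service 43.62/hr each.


a = λ/μ = 59.95/43.62 = 1.3744; ρ = a/c = 0.2749
Σ_{k=0}^{4} a^k/k! (terms k=0..4) = 1.00000 + 1.37437 + 0.94445 + 0.43267 + 0.14866 = 3.90015
Tail: a^5/(5!(1−ρ)) = 4.90363/(120·0.7251) = 0.05635
P₀ = 1/(3.90015 + 0.05635) = 1/3.95650 = 0.252748

Final: 0.252748


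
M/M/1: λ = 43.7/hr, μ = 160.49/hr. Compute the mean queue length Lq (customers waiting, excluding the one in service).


ρ = 43.7/160.49 = 0.2723
Lq = ρ²/(1−ρ) = 0.07414/0.7277 = 0.1019

Final: 0.1019


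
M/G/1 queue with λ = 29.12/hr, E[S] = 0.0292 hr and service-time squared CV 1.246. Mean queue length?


ρ = λ·E[S] = 29.12·0.0292 = 0.8503
Lq = ρ²(1+C_s²)/(2(1−ρ)) = 0.7230·(1+1.246)/(2·0.1497)
= 0.7230·2.2460/0.2994 = 5.42398

Final: 5.42398


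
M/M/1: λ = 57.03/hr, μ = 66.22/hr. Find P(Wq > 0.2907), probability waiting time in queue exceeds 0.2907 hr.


ρ = 57.03/66.22 = 0.8612
P(Wq > t) = ρ·e^{−(μ−λ)t} = 0.8612·e^{−2.6715}
= 0.8612·0.069146 = 0.059550

Final: 0.059550


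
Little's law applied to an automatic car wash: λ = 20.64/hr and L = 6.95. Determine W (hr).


W = L/λ = 6.95/20.64 = 0.3367 hr

Final: 0.3367 hr


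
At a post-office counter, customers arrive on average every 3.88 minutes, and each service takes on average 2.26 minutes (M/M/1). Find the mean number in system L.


λ = 60/3.88 = 15.4639 /hr
μ = 60/2.26 = 26.5487 /hr
ρ = λ/μ = 15.4639/26.5487 = 0.5825
L = ρ/(1−ρ) = 0.5825/0.4175 = 1.3951

Final: 1.3951


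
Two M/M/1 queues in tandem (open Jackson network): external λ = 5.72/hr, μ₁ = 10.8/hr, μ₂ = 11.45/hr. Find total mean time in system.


Each node sees arrival rate λ = 5.72/hr (tandem ⇒ throughput preserved).
W₁ = 1/(μ₁−λ) = 1/(10.8−5.72) = 0.19685 hr
W₂ = 1/(μ₂−λ) = 1/(11.45−5.72) = 0.17452 hr
W_total = W₁ + W₂ = 0.19685 + 0.17452 = 0.37137 hr

Final: 0.37137 hr


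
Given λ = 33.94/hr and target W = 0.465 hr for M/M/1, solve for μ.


W = 1/(μ−λ) ⇒ μ − λ = 1/W = 1/0.465 = 2.1505
μ = λ + 1/W = 33.94 + 2.1505 = 36.0905 per hr

Final: 36.0905 /hr


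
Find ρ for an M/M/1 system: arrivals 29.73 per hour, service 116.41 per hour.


ρ = λ/μ = 29.73/116.41 = 0.2554

Final: 0.2554


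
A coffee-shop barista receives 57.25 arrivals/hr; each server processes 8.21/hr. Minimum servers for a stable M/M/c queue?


Stability requires cμ > λ ⇔ c > λ/μ.
λ/μ = 57.25/8.21 = 6.9732
Minimum integer c = ⌊6.9732⌋ + 1 = 7
Check: 7·8.21 = 57.47 > 57.25, while 6·8.21 = 49.26 ≤ 57.25

Final: 7 servers


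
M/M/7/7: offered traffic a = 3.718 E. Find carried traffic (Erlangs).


B(7,3.718) = 0.049090 (Erlang-B)
Carried load = a(1 − B) = 3.718·(1 − 0.049090) = 3.718·0.950910 = 3.5355 E

Final: 3.5355 Erlangs


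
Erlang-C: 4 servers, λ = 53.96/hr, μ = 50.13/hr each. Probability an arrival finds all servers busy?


a = λ/μ = 1.0764; ρ = a/4 = 0.2691
P₀ = 0.340123 (from M/M/c formula)
C(c,a) = [a^c/(c!(1−ρ))]·P₀ = [1.34245/(24·0.7309)]·0.340123
= 0.07653·0.340123 = 0.026029

Final: 0.026029


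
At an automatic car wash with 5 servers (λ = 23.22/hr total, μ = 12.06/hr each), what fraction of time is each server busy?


ρ = λ/(cμ) = 23.22/(5·12.06) = 23.22/60.30 = 0.3851

Final: 0.3851


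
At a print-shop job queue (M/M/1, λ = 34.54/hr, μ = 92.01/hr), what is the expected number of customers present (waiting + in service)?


ρ = λ/μ = 34.54/92.01 = 0.3754
L = ρ/(1−ρ) = 0.3754/(1 − 0.3754) = 0.3754/0.6246 = 0.6010

Final: 0.6010


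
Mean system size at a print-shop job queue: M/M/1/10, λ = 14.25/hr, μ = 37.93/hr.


ρ = 14.25/37.93 = 0.3757
L = ρ[1 − (K+1)ρ^K + Kρ^(K+1)] / [(1−ρ)(1−ρ^(K+1))]
Numerator: 0.3757·(1 − 11·0.00005602 + 10·0.00002105) = 0.375540
Denominator: (0.6243)·(0.999979) = 0.624295
L = 0.375540/0.624295 = 0.6015

Final: 0.6015


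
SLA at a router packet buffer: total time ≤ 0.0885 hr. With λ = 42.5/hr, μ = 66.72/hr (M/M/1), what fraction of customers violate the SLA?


W ~ Exponential(μ−λ) for M/M/1.
μ − λ = 66.72 − 42.5 = 24.2200
P(W > t) = e^{−(μ−λ)t} = e^{−2.1435} = 0.117247

Final: 0.117247


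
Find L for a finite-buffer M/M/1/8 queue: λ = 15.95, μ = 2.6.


ρ = 15.95/2.6 = 6.1346
L = ρ[1 − (K+1)ρ^K + Kρ^(K+1)] / [(1−ρ)(1−ρ^(K+1))]
Numerator: 6.1346·(1 − 9·2005851.212722 + 8·12305125.708811) = 493151582.618495
Denominator: (-5.1346)·(-12305124.708811) = 63182082.639471
L = 493151582.618495/63182082.639471 = 7.8052

Final: 7.8052


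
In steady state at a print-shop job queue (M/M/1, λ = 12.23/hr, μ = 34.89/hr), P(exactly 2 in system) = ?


ρ = 12.23/34.89 = 0.3505
P_n = (1−ρ)·ρ^n = (1 − 0.3505)·0.3505^2 = 0.6495·0.122871 = 0.079801

Final: 0.079801


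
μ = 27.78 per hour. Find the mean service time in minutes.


Mean service time = 1/μ = 1/27.78 hour = 0.03600 hour
In minutes: 0.03600 × 60 = 2.1598 min

Final: 2.1598 min


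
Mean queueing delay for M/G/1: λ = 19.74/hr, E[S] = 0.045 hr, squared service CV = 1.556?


ρ = λ·E[S] = 19.74·0.045 = 0.8883
E[S²] = E[S]²(1+C_s²) = 0.045²·(1+1.556) = 0.005176
Wq = λ·E[S²]/(2(1−ρ)) = 19.74·0.005176/(2·0.1117) = 0.45735 hr

Final: 0.45735 hr


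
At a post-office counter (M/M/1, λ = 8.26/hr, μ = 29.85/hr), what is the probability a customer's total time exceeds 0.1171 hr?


W ~ Exponential(μ−λ) for M/M/1.
μ − λ = 29.85 − 8.26 = 21.5900
P(W > t) = e^{−(μ−λ)t} = e^{−2.5282} = 0.079803

Final: 0.079803


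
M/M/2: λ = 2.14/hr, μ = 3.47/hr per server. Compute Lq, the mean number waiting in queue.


a = λ/μ = 0.6167; ρ = a/2 = 0.3084
P₀ = 0.528634
Lq = P₀·a^c·ρ / (c!·(1−ρ)²) = 0.528634·0.38034·0.3084/(2·0.47837)
= 0.06480

Final: 0.06480


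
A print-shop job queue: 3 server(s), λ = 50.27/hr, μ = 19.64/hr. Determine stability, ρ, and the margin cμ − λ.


Total capacity cμ = 3·19.64 = 58.92/hr
ρ = λ/(cμ) = 50.27/58.92 = 0.8532
Stable ⇔ ρ < 1: YES
Spare capacity = cμ − λ = 58.92 − 50.27 = 8.65/hr

Final: ρ = 0.8532; stable; margin = 8.65/hr


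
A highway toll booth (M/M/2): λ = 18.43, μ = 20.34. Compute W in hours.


a = 0.9061; ρ = 0.4530; P₀ = 0.376417
Lq = P₀·a^c·ρ/(c!(1−ρ)²) = 0.23401
Wq = Lq/λ = 0.23401/18.43 = 0.01270 hr
W = Wq + 1/μ = 0.01270 + 0.04916 = 0.06186 hr

Final: 0.06186 hr


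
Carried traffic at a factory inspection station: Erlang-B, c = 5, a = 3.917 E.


B(5,3.917) = 0.191634 (Erlang-B)
Carried load = a(1 − B) = 3.917·(1 − 0.191634) = 3.917·0.808366 = 3.1664 E

Final: 3.1664 Erlangs


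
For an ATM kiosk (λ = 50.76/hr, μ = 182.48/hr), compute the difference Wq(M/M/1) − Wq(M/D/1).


ρ = 50.76/182.48 = 0.2782
Wq(M/M/1) = ρ/(μ−λ) = 0.2782/131.72 = 0.002112 hr
Wq(M/D/1) = ρ/(2(μ−λ)) = 0.001056 hr
Savings = 0.002112 − 0.001056 = 0.001056 hr

Final: 0.001056 hr


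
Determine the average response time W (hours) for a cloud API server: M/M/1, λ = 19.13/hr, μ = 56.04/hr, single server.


W = 1/(μ−λ) = 1/(56.04 − 19.13) = 1/36.91 = 0.02709 hr

Final: 0.02709 hr


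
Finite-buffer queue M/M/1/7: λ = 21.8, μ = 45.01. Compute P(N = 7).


ρ = λ/μ = 21.8/45.01 = 0.4843
P_K = (1−ρ)ρ^K/(1−ρ^(K+1)) = (0.5157·0.006252)/(1 − 0.003028)
= 0.003224/0.996972 = 0.003234

Final: 0.003234


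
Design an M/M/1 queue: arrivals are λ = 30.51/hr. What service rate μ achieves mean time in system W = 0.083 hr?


W = 1/(μ−λ) ⇒ μ − λ = 1/W = 1/0.083 = 12.0482
μ = λ + 1/W = 30.51 + 12.0482 = 42.5582 per hr

Final: 42.5582 /hr


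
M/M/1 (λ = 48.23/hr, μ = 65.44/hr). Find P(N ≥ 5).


ρ = 48.23/65.44 = 0.7370
P(N ≥ n) = ρ^n = 0.7370^5 = 0.217455

Final: 0.217455


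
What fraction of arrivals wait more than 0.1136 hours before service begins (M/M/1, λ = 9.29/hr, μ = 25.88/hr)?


ρ = 9.29/25.88 = 0.3590
P(Wq > t) = ρ·e^{−(μ−λ)t} = 0.3590·e^{−1.8846}
= 0.3590·0.151886 = 0.054522

Final: 0.054522


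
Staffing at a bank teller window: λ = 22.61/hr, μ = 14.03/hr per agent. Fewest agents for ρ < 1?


Stability requires cμ > λ ⇔ c > λ/μ.
λ/μ = 22.61/14.03 = 1.6115
Minimum integer c = ⌊1.6115⌋ + 1 = 2
Check: 2·14.03 = 28.06 > 22.61, while 1·14.03 = 14.03 ≤ 22.61

Final: 2 servers


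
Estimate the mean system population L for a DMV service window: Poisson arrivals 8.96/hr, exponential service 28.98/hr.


ρ = λ/μ = 8.96/28.98 = 0.3092
L = ρ/(1−ρ) = 0.3092/(1 − 0.3092) = 0.3092/0.6908 = 0.4476

Final: 0.4476


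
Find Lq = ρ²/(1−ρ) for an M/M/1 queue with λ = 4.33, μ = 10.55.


ρ = 4.33/10.55 = 0.4104
Lq = ρ²/(1−ρ) = 0.1684/0.5896 = 0.2857

Final: 0.2857


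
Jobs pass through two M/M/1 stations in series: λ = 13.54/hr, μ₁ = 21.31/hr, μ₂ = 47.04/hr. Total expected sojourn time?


Each node sees arrival rate λ = 13.54/hr (tandem ⇒ throughput preserved).
W₁ = 1/(μ₁−λ) = 1/(21.31−13.54) = 0.12870 hr
W₂ = 1/(μ₂−λ) = 1/(47.04−13.54) = 0.02985 hr
W_total = W₁ + W₂ = 0.12870 + 0.02985 = 0.15855 hr

Final: 0.15855 hr


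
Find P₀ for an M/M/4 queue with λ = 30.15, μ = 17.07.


a = λ/μ = 30.15/17.07 = 1.7663; ρ = a/c = 0.4416
Σ_{k=0}^{3} a^k/k! (terms k=0..3) = 1.00000 + 1.76626 + 1.55983 + 0.91835 = 5.24444
Tail: a^4/(4!(1−ρ)) = 9.73229/(24·0.5584) = 0.72616
P₀ = 1/(5.24444 + 0.72616) = 1/5.97060 = 0.167487

Final: 0.167487


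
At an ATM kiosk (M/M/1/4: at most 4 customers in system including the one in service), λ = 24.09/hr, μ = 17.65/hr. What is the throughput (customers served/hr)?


ρ = 1.3649; P_K = (1−ρ)ρ^4/(1−ρ^5) = 0.338876
λ_eff = λ(1 − P_K) = 24.09·(1 − 0.338876) = 24.09·0.661124 = 15.9265 /hr

Final: 15.9265 /hr


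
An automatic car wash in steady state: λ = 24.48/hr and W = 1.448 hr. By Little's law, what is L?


L = λW = 24.48·1.448 = 35.4470

Final: 35.4470


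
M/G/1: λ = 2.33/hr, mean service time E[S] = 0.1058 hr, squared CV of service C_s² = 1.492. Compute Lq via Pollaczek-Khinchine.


ρ = λ·E[S] = 2.33·0.1058 = 0.2465
Lq = ρ²(1+C_s²)/(2(1−ρ)) = 0.06077·(1+1.492)/(2·0.7535)
= 0.06077·2.4920/1.5070 = 0.10049

Final: 0.10049


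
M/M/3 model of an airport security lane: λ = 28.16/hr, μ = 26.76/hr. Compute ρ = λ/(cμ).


ρ = λ/(cμ) = 28.16/(3·26.76) = 28.16/80.28 = 0.3508

Final: 0.3508


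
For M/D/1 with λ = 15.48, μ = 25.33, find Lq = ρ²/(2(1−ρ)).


ρ = 15.48/25.33 = 0.6111
M/D/1: Lq = ρ²/(2(1−ρ)) = 0.3735/(2·0.3889) = 0.48022

Final: 0.48022


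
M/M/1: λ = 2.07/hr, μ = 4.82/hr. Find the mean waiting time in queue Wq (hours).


ρ = 2.07/4.82 = 0.4295
Wq = ρ/(μ−λ) = 0.4295/(4.82 − 2.07) = 0.4295/2.75 = 0.1562 hr

Final: 0.1562 hr


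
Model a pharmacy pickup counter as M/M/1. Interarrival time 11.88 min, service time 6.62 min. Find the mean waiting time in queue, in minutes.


λ = 60/11.88 = 5.0505 /hr
μ = 60/6.62 = 9.0634 /hr
ρ = λ/μ = 5.0505/9.0634 = 0.5572
Wq = ρ/(μ−λ) = 0.5572/(9.0634−5.0505) = 0.13886 hr
In minutes: 0.13886·60 = 8.332 min

Final: 8.332 min


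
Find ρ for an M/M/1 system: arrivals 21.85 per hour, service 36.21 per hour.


ρ = λ/μ = 21.85/36.21 = 0.6034

Final: 0.6034


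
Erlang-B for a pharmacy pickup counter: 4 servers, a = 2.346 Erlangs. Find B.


B(c,a) = (a^c/c!) / Σ_{k=0}^{c} a^k/k!
a^4/4! = 1.262120
Σ terms (k=0..4): 1.00000 + 2.34600 + 2.75186 + 2.15195 + 1.26212 = 9.511931
B = 1.262120/9.511931 = 0.132688

Final: 0.132688


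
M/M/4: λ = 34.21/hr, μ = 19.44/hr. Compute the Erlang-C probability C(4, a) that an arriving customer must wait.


a = λ/μ = 1.7598; ρ = a/4 = 0.4399
P₀ = 0.168636 (from M/M/c formula)
C(c,a) = [a^c/(c!(1−ρ))]·P₀ = [9.59019/(24·0.5601)]·0.168636
= 0.71348·0.168636 = 0.120319

Final: 0.120319


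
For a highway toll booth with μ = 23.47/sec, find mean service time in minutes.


Mean service time = 1/μ = 1/23.47 second = 0.04261 second
In minutes: 0.04261 × 0.0166667 = 0.0007101 min

Final: 0.0007101 min


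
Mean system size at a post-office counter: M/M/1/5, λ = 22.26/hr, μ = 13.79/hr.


ρ = 22.26/13.79 = 1.6142
L = ρ[1 − (K+1)ρ^K + Kρ^(K+1)] / [(1−ρ)(1−ρ^(K+1))]
Numerator: 1.6142·(1 − 6·10.959846 + 5·17.691529) = 38.254537
Denominator: (-0.6142)·(-16.691529) = 10.252157
L = 38.254537/10.252157 = 3.7314

Final: 3.7314


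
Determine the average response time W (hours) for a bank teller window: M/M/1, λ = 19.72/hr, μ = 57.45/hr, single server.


W = 1/(μ−λ) = 1/(57.45 − 19.72) = 1/37.73 = 0.02650 hr

Final: 0.02650 hr


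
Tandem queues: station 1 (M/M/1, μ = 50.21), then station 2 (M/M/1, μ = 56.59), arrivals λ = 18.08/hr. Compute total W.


Each node sees arrival rate λ = 18.08/hr (tandem ⇒ throughput preserved).
W₁ = 1/(μ₁−λ) = 1/(50.21−18.08) = 0.03112 hr
W₂ = 1/(μ₂−λ) = 1/(56.59−18.08) = 0.02597 hr
W_total = W₁ + W₂ = 0.03112 + 0.02597 = 0.05709 hr

Final: 0.05709 hr


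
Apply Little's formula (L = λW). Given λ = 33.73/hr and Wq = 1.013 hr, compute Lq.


Lq = λWq = 33.73·1.013 = 34.1685

Final: 34.1685


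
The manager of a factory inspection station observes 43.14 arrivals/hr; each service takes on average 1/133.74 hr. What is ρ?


ρ = λ/μ = 43.14/133.74 = 0.3226

Final: 0.3226


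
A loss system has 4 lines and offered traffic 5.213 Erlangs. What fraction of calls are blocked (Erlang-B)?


B(c,a) = (a^c/c!) / Σ_{k=0}^{c} a^k/k!
a^4/4! = 30.770862
Σ terms (k=0..4): 1.00000 + 5.21300 + 13.58768 + 23.61087 + 30.77086 = 74.182413
B = 30.770862/74.182413 = 0.414800

Final: 0.414800


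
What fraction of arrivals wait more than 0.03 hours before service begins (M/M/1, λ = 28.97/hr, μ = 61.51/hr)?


ρ = 28.97/61.51 = 0.4710
P(Wq > t) = ρ·e^{−(μ−λ)t} = 0.4710·e^{−0.9762}
= 0.4710·0.376740 = 0.177437

Final: 0.177437


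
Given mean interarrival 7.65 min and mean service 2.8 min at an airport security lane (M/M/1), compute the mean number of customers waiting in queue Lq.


λ = 60/7.65 = 7.8431 /hr
μ = 60/2.8 = 21.4286 /hr
ρ = λ/μ = 7.8431/21.4286 = 0.3660
Lq = ρ²/(1−ρ) = 0.1340/0.6340 = 0.2113

Final: 0.2113


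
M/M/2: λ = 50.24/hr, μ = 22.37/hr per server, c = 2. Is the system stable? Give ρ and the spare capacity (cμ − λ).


Total capacity cμ = 2·22.37 = 44.74/hr
ρ = λ/(cμ) = 50.24/44.74 = 1.1229
Stable ⇔ ρ < 1: NO
Spare capacity = cμ − λ = 44.74 − 50.24 = -5.50/hr

Final: ρ = 1.1229; unstable; margin = -5.50/hr


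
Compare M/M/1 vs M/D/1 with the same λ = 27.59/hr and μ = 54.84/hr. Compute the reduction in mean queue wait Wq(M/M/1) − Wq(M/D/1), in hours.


ρ = 27.59/54.84 = 0.5031
Wq(M/M/1) = ρ/(μ−λ) = 0.5031/27.25 = 0.01846 hr
Wq(M/D/1) = ρ/(2(μ−λ)) = 0.009231 hr
Savings = 0.01846 − 0.009231 = 0.009231 hr

Final: 0.009231 hr


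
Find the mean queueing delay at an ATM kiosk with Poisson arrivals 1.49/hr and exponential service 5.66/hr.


ρ = 1.49/5.66 = 0.2633
Wq = ρ/(μ−λ) = 0.2633/(5.66 − 1.49) = 0.2633/4.17 = 0.06313 hr

Final: 0.06313 hr


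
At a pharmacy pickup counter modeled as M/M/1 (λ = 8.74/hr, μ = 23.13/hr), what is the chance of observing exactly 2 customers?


ρ = 8.74/23.13 = 0.3779
P_n = (1−ρ)·ρ^n = (1 − 0.3779)·0.3779^2 = 0.6221·0.142781 = 0.088829

Final: 0.088829


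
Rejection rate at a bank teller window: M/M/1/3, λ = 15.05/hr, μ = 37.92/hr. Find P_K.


ρ = λ/μ = 15.05/37.92 = 0.3969
P_K = (1−ρ)ρ^K/(1−ρ^(K+1)) = (0.6031·0.062518)/(1 − 0.024813)
= 0.037705/0.975187 = 0.038665

Final: 0.038665


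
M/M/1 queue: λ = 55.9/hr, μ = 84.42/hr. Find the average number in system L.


ρ = λ/μ = 55.9/84.42 = 0.6622
L = ρ/(1−ρ) = 0.6622/(1 − 0.6622) = 0.6622/0.3378 = 1.9600

Final: 1.9600


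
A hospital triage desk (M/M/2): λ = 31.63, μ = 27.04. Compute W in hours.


a = 1.1697; ρ = 0.5849; P₀ = 0.261930
Lq = P₀·a^c·ρ/(c!(1−ρ)²) = 0.60820
Wq = Lq/λ = 0.60820/31.63 = 0.01923 hr
W = Wq + 1/μ = 0.01923 + 0.03698 = 0.05621 hr

Final: 0.05621 hr


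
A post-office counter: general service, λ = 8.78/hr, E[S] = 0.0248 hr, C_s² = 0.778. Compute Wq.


ρ = λ·E[S] = 8.78·0.0248 = 0.2177
E[S²] = E[S]²(1+C_s²) = 0.0248²·(1+0.778) = 0.001094
Wq = λ·E[S²]/(2(1−ρ)) = 8.78·0.001094/(2·0.7823) = 0.006137 hr

Final: 0.006137 hr


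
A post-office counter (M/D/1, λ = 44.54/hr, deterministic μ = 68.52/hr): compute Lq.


ρ = 44.54/68.52 = 0.6500
M/D/1: Lq = ρ²/(2(1−ρ)) = 0.4225/(2·0.3500) = 0.60368

Final: 0.60368


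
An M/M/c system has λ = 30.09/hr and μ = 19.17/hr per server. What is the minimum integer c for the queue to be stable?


Stability requires cμ > λ ⇔ c > λ/μ.
λ/μ = 30.09/19.17 = 1.5696
Minimum integer c = ⌊1.5696⌋ + 1 = 2
Check: 2·19.17 = 38.34 > 30.09, while 1·19.17 = 19.17 ≤ 30.09

Final: 2 servers


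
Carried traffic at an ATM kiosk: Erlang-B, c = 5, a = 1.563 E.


B(5,1.563) = 0.016375 (Erlang-B)
Carried load = a(1 − B) = 1.563·(1 − 0.016375) = 1.563·0.983625 = 1.5374 E

Final: 1.5374 Erlangs


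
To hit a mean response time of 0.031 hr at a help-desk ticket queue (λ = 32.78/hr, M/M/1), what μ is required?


W = 1/(μ−λ) ⇒ μ − λ = 1/W = 1/0.031 = 32.2581
μ = λ + 1/W = 32.78 + 32.2581 = 65.0381 per hr

Final: 65.0381 /hr


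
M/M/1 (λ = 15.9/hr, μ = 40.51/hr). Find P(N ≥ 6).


ρ = 15.9/40.51 = 0.3925
P(N ≥ n) = ρ^n = 0.3925^6 = 0.003656

Final: 0.003656


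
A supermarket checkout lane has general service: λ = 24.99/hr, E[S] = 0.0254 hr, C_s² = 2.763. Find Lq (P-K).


ρ = λ·E[S] = 24.99·0.0254 = 0.6347
Lq = ρ²(1+C_s²)/(2(1−ρ)) = 0.4029·(1+2.763)/(2·0.3653)
= 0.4029·3.7630/0.7305 = 2.07544

Final: 2.07544


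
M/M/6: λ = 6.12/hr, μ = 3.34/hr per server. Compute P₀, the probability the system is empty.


a = λ/μ = 6.12/3.34 = 1.8323; ρ = a/c = 0.3054
Σ_{k=0}^{5} a^k/k! (terms k=0..5) = 1.00000 + 1.83234 + 1.67873 + 1.02533 + 0.46969 + 0.17212 = 6.17820
Tail: a^6/(6!(1−ρ)) = 37.84685/(720·0.6946) = 0.07568
P₀ = 1/(6.17820 + 0.07568) = 1/6.25388 = 0.159901

Final: 0.159901


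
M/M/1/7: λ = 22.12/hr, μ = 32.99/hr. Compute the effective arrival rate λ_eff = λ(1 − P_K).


ρ = 0.6705; P_K = (1−ρ)ρ^7/(1−ρ^8) = 0.020931
λ_eff = λ(1 − P_K) = 22.12·(1 − 0.020931) = 22.12·0.979069 = 21.6570 /hr

Final: 21.6570 /hr


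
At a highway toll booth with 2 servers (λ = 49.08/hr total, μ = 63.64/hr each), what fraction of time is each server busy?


ρ = λ/(cμ) = 49.08/(2·63.64) = 49.08/127.28 = 0.3856

Final: 0.3856


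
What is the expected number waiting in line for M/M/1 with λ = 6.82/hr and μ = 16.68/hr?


ρ = 6.82/16.68 = 0.4089
Lq = ρ²/(1−ρ) = 0.1672/0.5911 = 0.2828

Final: 0.2828


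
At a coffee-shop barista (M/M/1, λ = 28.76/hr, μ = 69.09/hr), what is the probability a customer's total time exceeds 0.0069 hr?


W ~ Exponential(μ−λ) for M/M/1.
μ − λ = 69.09 − 28.76 = 40.3300
P(W > t) = e^{−(μ−λ)t} = e^{−0.2783} = 0.757087

Final: 0.757087


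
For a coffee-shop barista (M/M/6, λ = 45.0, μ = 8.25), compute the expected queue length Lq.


a = λ/μ = 5.4545; ρ = a/6 = 0.9091
P₀ = 0.001894
Lq = P₀·a^c·ρ / (c!·(1−ρ)²) = 0.001894·26336.09568·0.9091/(720·0.008264)
= 7.62252

Final: 7.62252


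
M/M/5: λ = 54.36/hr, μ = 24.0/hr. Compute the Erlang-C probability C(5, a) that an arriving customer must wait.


a = λ/μ = 2.2650; ρ = a/5 = 0.4530
P₀ = 0.102338 (from M/M/c formula)
C(c,a) = [a^c/(c!(1−ρ))]·P₀ = [59.61301/(120·0.5470)]·0.102338
= 0.90818·0.102338 = 0.092941

Final: 0.092941


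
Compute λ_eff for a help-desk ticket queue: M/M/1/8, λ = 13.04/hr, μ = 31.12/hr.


ρ = 0.4190; P_K = (1−ρ)ρ^8/(1−ρ^9) = 0.0005524
λ_eff = λ(1 − P_K) = 13.04·(1 − 0.0005524) = 13.04·0.999448 = 13.0328 /hr

Final: 13.0328 /hr


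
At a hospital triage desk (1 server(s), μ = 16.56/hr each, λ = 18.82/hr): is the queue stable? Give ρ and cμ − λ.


Total capacity cμ = 1·16.56 = 16.56/hr
ρ = λ/(cμ) = 18.82/16.56 = 1.1365
Stable ⇔ ρ < 1: NO
Spare capacity = cμ − λ = 16.56 − 18.82 = -2.26/hr

Final: ρ = 1.1365; unstable; margin = -2.26/hr


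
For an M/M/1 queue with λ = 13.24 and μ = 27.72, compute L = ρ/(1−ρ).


ρ = λ/μ = 13.24/27.72 = 0.4776
L = ρ/(1−ρ) = 0.4776/(1 − 0.4776) = 0.4776/0.5224 = 0.9144

Final: 0.9144


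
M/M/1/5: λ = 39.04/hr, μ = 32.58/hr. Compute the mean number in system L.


ρ = 39.04/32.58 = 1.1983
L = ρ[1 − (K+1)ρ^K + Kρ^(K+1)] / [(1−ρ)(1−ρ^(K+1))]
Numerator: 1.1983·(1 − 6·2.470550 + 5·2.960413) = 1.172839
Denominator: (-0.1983)·(-1.960413) = 0.388713
L = 1.172839/0.388713 = 3.0172

Final: 3.0172


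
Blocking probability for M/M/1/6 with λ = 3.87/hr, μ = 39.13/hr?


ρ = λ/μ = 3.87/39.13 = 0.09890
P_K = (1−ρ)ρ^K/(1−ρ^(K+1)) = (0.9011·0.0000009359)/(1 − 0.00000009256)
= 0.0000008433/1.000000 = 0.0000008433

Final: 0.0000008433


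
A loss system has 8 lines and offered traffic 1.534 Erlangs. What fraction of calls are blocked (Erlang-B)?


B(c,a) = (a^c/c!) / Σ_{k=0}^{c} a^k/k!
a^8/8! = 0.0007605
Σ terms (k=0..8): 1.00000 + 1.53400 + 1.17658 + 0.60162 + 0.23072 + 0.07079 + 0.01810 + 0.003966 + 0.0007605 = 4.636534
B = 0.0007605/4.636534 = 0.0001640

Final: 0.0001640


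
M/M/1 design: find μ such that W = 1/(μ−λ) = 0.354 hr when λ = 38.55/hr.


W = 1/(μ−λ) ⇒ μ − λ = 1/W = 1/0.354 = 2.8249
μ = λ + 1/W = 38.55 + 2.8249 = 41.3749 per hr

Final: 41.3749 /hr


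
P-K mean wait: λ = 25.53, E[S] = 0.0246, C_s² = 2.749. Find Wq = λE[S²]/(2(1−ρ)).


ρ = λ·E[S] = 25.53·0.0246 = 0.6280
E[S²] = E[S]²(1+C_s²) = 0.0246²·(1+2.749) = 0.002269
Wq = λ·E[S²]/(2(1−ρ)) = 25.53·0.002269/(2·0.3720) = 0.07786 hr

Final: 0.07786 hr


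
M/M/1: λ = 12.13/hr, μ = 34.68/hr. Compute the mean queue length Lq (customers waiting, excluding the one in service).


ρ = 12.13/34.68 = 0.3498
Lq = ρ²/(1−ρ) = 0.1223/0.6502 = 0.1881

Final: 0.1881


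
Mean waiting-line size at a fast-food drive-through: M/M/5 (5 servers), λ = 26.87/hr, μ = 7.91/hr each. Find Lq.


a = λ/μ = 3.3970; ρ = a/5 = 0.6794
P₀ = 0.029407
Lq = P₀·a^c·ρ / (c!·(1−ρ)²) = 0.029407·452.33054·0.6794/(120·0.10279)
= 0.73267

Final: 0.73267


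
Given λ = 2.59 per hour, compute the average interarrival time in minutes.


Mean interarrival time = 1/λ = 1/2.59 hour = 0.38610 hour
In minutes: 0.38610 × 60 = 23.1660 min

Final: 23.1660 min


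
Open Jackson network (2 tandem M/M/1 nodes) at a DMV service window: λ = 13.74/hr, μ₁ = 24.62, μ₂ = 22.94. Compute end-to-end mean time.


Each node sees arrival rate λ = 13.74/hr (tandem ⇒ throughput preserved).
W₁ = 1/(μ₁−λ) = 1/(24.62−13.74) = 0.09191 hr
W₂ = 1/(μ₂−λ) = 1/(22.94−13.74) = 0.10870 hr
W_total = W₁ + W₂ = 0.09191 + 0.10870 = 0.20061 hr

Final: 0.20061 hr


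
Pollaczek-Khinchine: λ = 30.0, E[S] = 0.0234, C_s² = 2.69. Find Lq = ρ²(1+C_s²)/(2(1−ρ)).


ρ = λ·E[S] = 30.0·0.0234 = 0.7020
Lq = ρ²(1+C_s²)/(2(1−ρ)) = 0.4928·(1+2.69)/(2·0.2980)
= 0.4928·3.6900/0.5960 = 3.05109

Final: 3.05109


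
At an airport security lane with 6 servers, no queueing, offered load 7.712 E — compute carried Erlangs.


B(6,7.712) = 0.373743 (Erlang-B)
Carried load = a(1 − B) = 7.712·(1 − 0.373743) = 7.712·0.626257 = 4.8297 E

Final: 4.8297 Erlangs


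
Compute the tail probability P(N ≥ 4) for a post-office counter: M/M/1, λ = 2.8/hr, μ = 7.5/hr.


ρ = 2.8/7.5 = 0.3733
P(N ≥ n) = ρ^n = 0.3733^4 = 0.019426

Final: 0.019426


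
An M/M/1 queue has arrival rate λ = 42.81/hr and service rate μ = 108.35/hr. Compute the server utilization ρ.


ρ = λ/μ = 42.81/108.35 = 0.3951

Final: 0.3951


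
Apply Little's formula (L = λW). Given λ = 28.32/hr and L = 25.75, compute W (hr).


W = L/λ = 25.75/28.32 = 0.9093 hr

Final: 0.9093 hr


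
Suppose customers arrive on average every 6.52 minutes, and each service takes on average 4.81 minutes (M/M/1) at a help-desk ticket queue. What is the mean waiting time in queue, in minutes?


λ = 60/6.52 = 9.2025 /hr
μ = 60/4.81 = 12.4740 /hr
ρ = λ/μ = 9.2025/12.4740 = 0.7377
Wq = ρ/(μ−λ) = 0.7377/(12.4740−9.2025) = 0.22550 hr
In minutes: 0.22550·60 = 13.530 min

Final: 13.530 min


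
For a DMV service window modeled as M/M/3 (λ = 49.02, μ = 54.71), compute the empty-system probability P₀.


a = λ/μ = 49.02/54.71 = 0.8960; ρ = a/c = 0.2987
Σ_{k=0}^{2} a^k/k! (terms k=0..2) = 1.00000 + 0.89600 + 0.40141 = 2.29740
Tail: a^3/(3!(1−ρ)) = 0.71932/(6·0.7013) = 0.17094
P₀ = 1/(2.29740 + 0.17094) = 1/2.46834 = 0.405130

Final: 0.405130


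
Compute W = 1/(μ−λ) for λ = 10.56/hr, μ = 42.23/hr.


W = 1/(μ−λ) = 1/(42.23 − 10.56) = 1/31.67 = 0.03158 hr

Final: 0.03158 hr


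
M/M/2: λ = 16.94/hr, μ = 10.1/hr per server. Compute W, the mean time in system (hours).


a = 1.6772; ρ = 0.8386; P₀ = 0.087776
Lq = P₀·a^c·ρ/(c!(1−ρ)²) = 3.97520
Wq = Lq/λ = 3.97520/16.94 = 0.23466 hr
W = Wq + 1/μ = 0.23466 + 0.09901 = 0.33367 hr

Final: 0.33367 hr


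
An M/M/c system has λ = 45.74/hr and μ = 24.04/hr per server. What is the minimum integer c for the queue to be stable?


Stability requires cμ > λ ⇔ c > λ/μ.
λ/μ = 45.74/24.04 = 1.9027
Minimum integer c = ⌊1.9027⌋ + 1 = 2
Check: 2·24.04 = 48.08 > 45.74, while 1·24.04 = 24.04 ≤ 45.74

Final: 2 servers


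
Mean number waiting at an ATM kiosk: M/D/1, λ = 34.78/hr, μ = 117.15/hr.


ρ = 34.78/117.15 = 0.2969
M/D/1: Lq = ρ²/(2(1−ρ)) = 0.08814/(2·0.7031) = 0.06268

Final: 0.06268
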